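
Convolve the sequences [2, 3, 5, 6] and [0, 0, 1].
y[0] = 2×0 = 0; y[1] = 2×0 + 3×0 = 0; y[2] = 2×1 + 3×0 + 5×0 = 2; y[3] = 3×1 + 5×0 + 6×0 = 3; y[4] = 5×1 + 6×0 = 5; y[5] = 6×1 = 6

[0, 0, 2, 3, 5, 6]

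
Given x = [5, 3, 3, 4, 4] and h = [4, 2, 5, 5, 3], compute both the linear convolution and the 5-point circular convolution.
Linear: y_lin[0] = 5×4 = 20; y_lin[1] = 5×2 + 3×4 = 22; y_lin[2] = 5×5 + 3×2 + 3×4 = 43; y_lin[3] = 5×5 + 3×5 + 3×2 + 4×4 = 62; y_lin[4] = 5×3 + 3×5 + 3×5 + 4×2 + 4×4 = 69; y_lin[5] = 3×3 + 3×5 + 4×5 + 4×2 = 52; y_lin[6] = 3×3 + 4×5 + 4×5 = 49; y_lin[7] = 4×3 + 4×5 = 32; y_lin[8] = 4×3 = 12 → [20, 22, 43, 62, 69, 52, 49, 32, 12]. Circular (length 5): y[0] = 5×4 + 3×3 + 3×5 + 4×5 + 4×2 = 72; y[1] = 5×2 + 3×4 + 3×3 + 4×5 + 4×5 = 71; y[2] = 5×5 + 3×2 + 3×4 + 4×3 + 4×5 = 75; y[3] = 5×5 + 3×5 + 3×2 + 4×4 + 4×3 = 74; y[4] = 5×3 + 3×5 + 3×5 + 4×2 + 4×4 = 69 → [72, 71, 75, 74, 69]

Linear: [20, 22, 43, 62, 69, 52, 49, 32, 12], Circular: [72, 71, 75, 74, 69]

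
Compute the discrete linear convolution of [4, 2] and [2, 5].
y[0] = 4×2 = 8; y[1] = 4×5 + 2×2 = 24; y[2] = 2×5 = 10

[8, 24, 10]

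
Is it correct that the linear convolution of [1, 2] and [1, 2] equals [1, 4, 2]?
Recompute linear convolution of [1, 2] and [1, 2]: y[0] = 1×1 = 1; y[1] = 1×2 + 2×1 = 4; y[2] = 2×2 = 4 → [1, 4, 4]. Compare to given [1, 4, 2]: they differ at index 2: given 2, correct 4, so answer: No

No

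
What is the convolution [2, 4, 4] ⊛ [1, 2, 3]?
y[0] = 2×1 = 2; y[1] = 2×2 + 4×1 = 8; y[2] = 2×3 + 4×2 + 4×1 = 18; y[3] = 4×3 + 4×2 = 20; y[4] = 4×3 = 12

[2, 8, 18, 20, 12]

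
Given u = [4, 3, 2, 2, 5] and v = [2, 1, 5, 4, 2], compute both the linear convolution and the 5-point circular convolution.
Linear: y_lin[0] = 4×2 = 8; y_lin[1] = 4×1 + 3×2 = 10; y_lin[2] = 4×5 + 3×1 + 2×2 = 27; y_lin[3] = 4×4 + 3×5 + 2×1 + 2×2 = 37; y_lin[4] = 4×2 + 3×4 + 2×5 + 2×1 + 5×2 = 42; y_lin[5] = 3×2 + 2×4 + 2×5 + 5×1 = 29; y_lin[6] = 2×2 + 2×4 + 5×5 = 37; y_lin[7] = 2×2 + 5×4 = 24; y_lin[8] = 5×2 = 10 → [8, 10, 27, 37, 42, 29, 37, 24, 10]. Circular (length 5): y[0] = 4×2 + 3×2 + 2×4 + 2×5 + 5×1 = 37; y[1] = 4×1 + 3×2 + 2×2 + 2×4 + 5×5 = 47; y[2] = 4×5 + 3×1 + 2×2 + 2×2 + 5×4 = 51; y[3] = 4×4 + 3×5 + 2×1 + 2×2 + 5×2 = 47; y[4] = 4×2 + 3×4 + 2×5 + 2×1 + 5×2 = 42 → [37, 47, 51, 47, 42]

Linear: [8, 10, 27, 37, 42, 29, 37, 24, 10], Circular: [37, 47, 51, 47, 42]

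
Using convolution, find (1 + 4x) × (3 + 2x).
Ascending coefficients: a = [1, 4], b = [3, 2]. c[0] = 1×3 = 3; c[1] = 1×2 + 4×3 = 14; c[2] = 4×2 = 8. Result coefficients: [3, 14, 8] → 3 + 14x + 8x^2

3 + 14x + 8x^2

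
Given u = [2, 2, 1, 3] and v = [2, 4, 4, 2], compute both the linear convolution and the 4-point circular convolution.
Linear: y_lin[0] = 2×2 = 4; y_lin[1] = 2×4 + 2×2 = 12; y_lin[2] = 2×4 + 2×4 + 1×2 = 18; y_lin[3] = 2×2 + 2×4 + 1×4 + 3×2 = 22; y_lin[4] = 2×2 + 1×4 + 3×4 = 20; y_lin[5] = 1×2 + 3×4 = 14; y_lin[6] = 3×2 = 6 → [4, 12, 18, 22, 20, 14, 6]. Circular (length 4): y[0] = 2×2 + 2×2 + 1×4 + 3×4 = 24; y[1] = 2×4 + 2×2 + 1×2 + 3×4 = 26; y[2] = 2×4 + 2×4 + 1×2 + 3×2 = 24; y[3] = 2×2 + 2×4 + 1×4 + 3×2 = 22 → [24, 26, 24, 22]

Linear: [4, 12, 18, 22, 20, 14, 6], Circular: [24, 26, 24, 22]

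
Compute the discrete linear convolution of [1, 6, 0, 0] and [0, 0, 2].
y[0] = 1×0 = 0; y[1] = 1×0 + 6×0 = 0; y[2] = 1×2 + 6×0 + 0×0 = 2; y[3] = 6×2 + 0×0 + 0×0 = 12; y[4] = 0×2 + 0×0 = 0; y[5] = 0×2 = 0

[0, 0, 2, 12, 0, 0]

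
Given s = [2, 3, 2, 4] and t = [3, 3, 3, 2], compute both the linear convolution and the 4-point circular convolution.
Linear: y_lin[0] = 2×3 = 6; y_lin[1] = 2×3 + 3×3 = 15; y_lin[2] = 2×3 + 3×3 + 2×3 = 21; y_lin[3] = 2×2 + 3×3 + 2×3 + 4×3 = 31; y_lin[4] = 3×2 + 2×3 + 4×3 = 24; y_lin[5] = 2×2 + 4×3 = 16; y_lin[6] = 4×2 = 8 → [6, 15, 21, 31, 24, 16, 8]. Circular (length 4): y[0] = 2×3 + 3×2 + 2×3 + 4×3 = 30; y[1] = 2×3 + 3×3 + 2×2 + 4×3 = 31; y[2] = 2×3 + 3×3 + 2×3 + 4×2 = 29; y[3] = 2×2 + 3×3 + 2×3 + 4×3 = 31 → [30, 31, 29, 31]

Linear: [6, 15, 21, 31, 24, 16, 8], Circular: [30, 31, 29, 31]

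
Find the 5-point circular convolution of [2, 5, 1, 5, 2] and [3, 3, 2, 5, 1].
Use y[k] = Σ_j a[j]·b[(k-j) mod 5]. y[0] = 2×3 + 5×1 + 1×5 + 5×2 + 2×3 = 32; y[1] = 2×3 + 5×3 + 1×1 + 5×5 + 2×2 = 51; y[2] = 2×2 + 5×3 + 1×3 + 5×1 + 2×5 = 37; y[3] = 2×5 + 5×2 + 1×3 + 5×3 + 2×1 = 40; y[4] = 2×1 + 5×5 + 1×2 + 5×3 + 2×3 = 50. Result: [32, 51, 37, 40, 50]

[32, 51, 37, 40, 50]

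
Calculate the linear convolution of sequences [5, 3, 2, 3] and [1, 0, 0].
y[0] = 5×1 = 5; y[1] = 5×0 + 3×1 = 3; y[2] = 5×0 + 3×0 + 2×1 = 2; y[3] = 3×0 + 2×0 + 3×1 = 3; y[4] = 2×0 + 3×0 = 0; y[5] = 3×0 = 0

[5, 3, 2, 3, 0, 0]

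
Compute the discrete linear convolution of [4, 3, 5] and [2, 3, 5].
y[0] = 4×2 = 8; y[1] = 4×3 + 3×2 = 18; y[2] = 4×5 + 3×3 + 5×2 = 39; y[3] = 3×5 + 5×3 = 30; y[4] = 5×5 = 25

[8, 18, 39, 30, 25]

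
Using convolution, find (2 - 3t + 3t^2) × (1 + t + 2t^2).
Ascending coefficients: a = [2, -3, 3], b = [1, 1, 2]. c[0] = 2×1 = 2; c[1] = 2×1 + -3×1 = -1; c[2] = 2×2 + -3×1 + 3×1 = 4; c[3] = -3×2 + 3×1 = -3; c[4] = 3×2 = 6. Result coefficients: [2, -1, 4, -3, 6] → 2 - t + 4t^2 - 3t^3 + 6t^4

2 - t + 4t^2 - 3t^3 + 6t^4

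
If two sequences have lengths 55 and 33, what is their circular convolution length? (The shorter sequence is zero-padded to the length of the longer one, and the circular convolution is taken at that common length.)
Circular convolution (zero-padding the shorter input) has length max(m, n) = max(55, 33) = 55

55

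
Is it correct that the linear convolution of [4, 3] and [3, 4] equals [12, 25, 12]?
Recompute linear convolution of [4, 3] and [3, 4]: y[0] = 4×3 = 12; y[1] = 4×4 + 3×3 = 25; y[2] = 3×4 = 12 → [12, 25, 12]. Given [12, 25, 12] matches, so answer: Yes

Yes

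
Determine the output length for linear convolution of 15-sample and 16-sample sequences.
Linear/full convolution length: m + n - 1 = 15 + 16 - 1 = 30

30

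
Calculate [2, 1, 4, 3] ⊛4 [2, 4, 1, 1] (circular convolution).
Use y[k] = Σ_j f[j]·g[(k-j) mod 4]. y[0] = 2×2 + 1×1 + 4×1 + 3×4 = 21; y[1] = 2×4 + 1×2 + 4×1 + 3×1 = 17; y[2] = 2×1 + 1×4 + 4×2 + 3×1 = 17; y[3] = 2×1 + 1×1 + 4×4 + 3×2 = 25. Result: [21, 17, 17, 25]

[21, 17, 17, 25]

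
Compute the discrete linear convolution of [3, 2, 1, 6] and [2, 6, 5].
y[0] = 3×2 = 6; y[1] = 3×6 + 2×2 = 22; y[2] = 3×5 + 2×6 + 1×2 = 29; y[3] = 2×5 + 1×6 + 6×2 = 28; y[4] = 1×5 + 6×6 = 41; y[5] = 6×5 = 30

[6, 22, 29, 28, 41, 30]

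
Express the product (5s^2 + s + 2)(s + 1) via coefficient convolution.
Ascending coefficients: a = [2, 1, 5], b = [1, 1]. c[0] = 2×1 = 2; c[1] = 2×1 + 1×1 = 3; c[2] = 1×1 + 5×1 = 6; c[3] = 5×1 = 5. Result coefficients: [2, 3, 6, 5] → 5s^3 + 6s^2 + 3s + 2

5s^3 + 6s^2 + 3s + 2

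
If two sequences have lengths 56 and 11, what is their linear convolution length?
Linear/full convolution length: m + n - 1 = 56 + 11 - 1 = 66

66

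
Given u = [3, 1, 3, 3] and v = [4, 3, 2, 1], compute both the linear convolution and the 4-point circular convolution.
Linear: y_lin[0] = 3×4 = 12; y_lin[1] = 3×3 + 1×4 = 13; y_lin[2] = 3×2 + 1×3 + 3×4 = 21; y_lin[3] = 3×1 + 1×2 + 3×3 + 3×4 = 26; y_lin[4] = 1×1 + 3×2 + 3×3 = 16; y_lin[5] = 3×1 + 3×2 = 9; y_lin[6] = 3×1 = 3 → [12, 13, 21, 26, 16, 9, 3]. Circular (length 4): y[0] = 3×4 + 1×1 + 3×2 + 3×3 = 28; y[1] = 3×3 + 1×4 + 3×1 + 3×2 = 22; y[2] = 3×2 + 1×3 + 3×4 + 3×1 = 24; y[3] = 3×1 + 1×2 + 3×3 + 3×4 = 26 → [28, 22, 24, 26]

Linear: [12, 13, 21, 26, 16, 9, 3], Circular: [28, 22, 24, 26]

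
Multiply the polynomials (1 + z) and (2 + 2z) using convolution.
Ascending coefficients: a = [1, 1], b = [2, 2]. c[0] = 1×2 = 2; c[1] = 1×2 + 1×2 = 4; c[2] = 1×2 = 2. Result coefficients: [2, 4, 2] → 2 + 4z + 2z^2

2 + 4z + 2z^2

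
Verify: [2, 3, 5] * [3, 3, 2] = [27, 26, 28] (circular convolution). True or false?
Recompute circular convolution of [2, 3, 5] and [3, 3, 2]: y[0] = 2×3 + 3×2 + 5×3 = 27; y[1] = 2×3 + 3×3 + 5×2 = 25; y[2] = 2×2 + 3×3 + 5×3 = 28 → [27, 25, 28]. Compare to given [27, 26, 28]: they differ at index 1: given 26, correct 25, so answer: No

No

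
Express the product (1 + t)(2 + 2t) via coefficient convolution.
Ascending coefficients: a = [1, 1], b = [2, 2]. c[0] = 1×2 = 2; c[1] = 1×2 + 1×2 = 4; c[2] = 1×2 = 2. Result coefficients: [2, 4, 2] → 2 + 4t + 2t^2

2 + 4t + 2t^2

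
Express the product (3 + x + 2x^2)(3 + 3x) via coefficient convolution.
Ascending coefficients: a = [3, 1, 2], b = [3, 3]. c[0] = 3×3 = 9; c[1] = 3×3 + 1×3 = 12; c[2] = 1×3 + 2×3 = 9; c[3] = 2×3 = 6. Result coefficients: [9, 12, 9, 6] → 9 + 12x + 9x^2 + 6x^3

9 + 12x + 9x^2 + 6x^3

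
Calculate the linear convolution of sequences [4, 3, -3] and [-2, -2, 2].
y[0] = 4×-2 = -8; y[1] = 4×-2 + 3×-2 = -14; y[2] = 4×2 + 3×-2 + -3×-2 = 8; y[3] = 3×2 + -3×-2 = 12; y[4] = -3×2 = -6

[-8, -14, 8, 12, -6]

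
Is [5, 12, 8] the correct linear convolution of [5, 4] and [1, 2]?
Recompute linear convolution of [5, 4] and [1, 2]: y[0] = 5×1 = 5; y[1] = 5×2 + 4×1 = 14; y[2] = 4×2 = 8 → [5, 14, 8]. Compare to given [5, 12, 8]: they differ at index 1: given 12, correct 14, so answer: No

No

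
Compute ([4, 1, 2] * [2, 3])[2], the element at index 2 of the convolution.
Use y[k] = Σ_i a[i]·b[k-i] at k=2. y[2] = 1×3 + 2×2 = 7

7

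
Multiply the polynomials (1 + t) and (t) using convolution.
Ascending coefficients: a = [1, 1], b = [0, 1]. c[0] = 1×0 = 0; c[1] = 1×1 + 1×0 = 1; c[2] = 1×1 = 1. Result coefficients: [0, 1, 1] → t + t^2

t + t^2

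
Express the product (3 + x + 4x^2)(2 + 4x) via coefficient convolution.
Ascending coefficients: a = [3, 1, 4], b = [2, 4]. c[0] = 3×2 = 6; c[1] = 3×4 + 1×2 = 14; c[2] = 1×4 + 4×2 = 12; c[3] = 4×4 = 16. Result coefficients: [6, 14, 12, 16] → 6 + 14x + 12x^2 + 16x^3

6 + 14x + 12x^2 + 16x^3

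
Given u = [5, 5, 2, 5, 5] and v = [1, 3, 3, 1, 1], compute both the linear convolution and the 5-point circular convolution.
Linear: y_lin[0] = 5×1 = 5; y_lin[1] = 5×3 + 5×1 = 20; y_lin[2] = 5×3 + 5×3 + 2×1 = 32; y_lin[3] = 5×1 + 5×3 + 2×3 + 5×1 = 31; y_lin[4] = 5×1 + 5×1 + 2×3 + 5×3 + 5×1 = 36; y_lin[5] = 5×1 + 2×1 + 5×3 + 5×3 = 37; y_lin[6] = 2×1 + 5×1 + 5×3 = 22; y_lin[7] = 5×1 + 5×1 = 10; y_lin[8] = 5×1 = 5 → [5, 20, 32, 31, 36, 37, 22, 10, 5]. Circular (length 5): y[0] = 5×1 + 5×1 + 2×1 + 5×3 + 5×3 = 42; y[1] = 5×3 + 5×1 + 2×1 + 5×1 + 5×3 = 42; y[2] = 5×3 + 5×3 + 2×1 + 5×1 + 5×1 = 42; y[3] = 5×1 + 5×3 + 2×3 + 5×1 + 5×1 = 36; y[4] = 5×1 + 5×1 + 2×3 + 5×3 + 5×1 = 36 → [42, 42, 42, 36, 36]

Linear: [5, 20, 32, 31, 36, 37, 22, 10, 5], Circular: [42, 42, 42, 36, 36]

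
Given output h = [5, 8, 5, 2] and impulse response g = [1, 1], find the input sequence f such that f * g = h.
Deconvolve h=[5, 8, 5, 2] by g=[1, 1]. Since g[0]=1, solve forward: f[0] = h[0] / 1 = 5; f[1] = (h[1] - 5×1) / 1 = 3; f[2] = (h[2] - 3×1) / 1 = 2. So f = [5, 3, 2]. Check by forward convolution: h[0] = 5×1 = 5; h[1] = 5×1 + 3×1 = 8; h[2] = 3×1 + 2×1 = 5; h[3] = 2×1 = 2

[5, 3, 2]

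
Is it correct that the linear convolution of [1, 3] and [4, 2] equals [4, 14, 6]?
Recompute linear convolution of [1, 3] and [4, 2]: y[0] = 1×4 = 4; y[1] = 1×2 + 3×4 = 14; y[2] = 3×2 = 6 → [4, 14, 6]. Given [4, 14, 6] matches, so answer: Yes

Yes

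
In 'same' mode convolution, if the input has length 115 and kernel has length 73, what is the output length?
'Same' mode returns an output with the same length as the input: 115

115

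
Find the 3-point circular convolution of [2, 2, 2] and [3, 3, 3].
Use y[k] = Σ_j u[j]·v[(k-j) mod 3]. y[0] = 2×3 + 2×3 + 2×3 = 18; y[1] = 2×3 + 2×3 + 2×3 = 18; y[2] = 2×3 + 2×3 + 2×3 = 18. Result: [18, 18, 18]

[18, 18, 18]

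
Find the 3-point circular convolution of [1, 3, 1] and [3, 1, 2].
Use y[k] = Σ_j s[j]·t[(k-j) mod 3]. y[0] = 1×3 + 3×2 + 1×1 = 10; y[1] = 1×1 + 3×3 + 1×2 = 12; y[2] = 1×2 + 3×1 + 1×3 = 8. Result: [10, 12, 8]

[10, 12, 8]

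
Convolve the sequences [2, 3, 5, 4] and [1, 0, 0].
y[0] = 2×1 = 2; y[1] = 2×0 + 3×1 = 3; y[2] = 2×0 + 3×0 + 5×1 = 5; y[3] = 3×0 + 5×0 + 4×1 = 4; y[4] = 5×0 + 4×0 = 0; y[5] = 4×0 = 0

[2, 3, 5, 4, 0, 0]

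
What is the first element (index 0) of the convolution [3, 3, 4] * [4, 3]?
Use y[k] = Σ_i a[i]·b[k-i] at k=0. y[0] = 3×4 = 12

12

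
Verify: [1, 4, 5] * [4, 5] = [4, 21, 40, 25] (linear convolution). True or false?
Recompute linear convolution of [1, 4, 5] and [4, 5]: y[0] = 1×4 = 4; y[1] = 1×5 + 4×4 = 21; y[2] = 4×5 + 5×4 = 40; y[3] = 5×5 = 25 → [4, 21, 40, 25]. Given [4, 21, 40, 25] matches, so answer: Yes

Yes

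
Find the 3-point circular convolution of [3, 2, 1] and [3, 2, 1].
Use y[k] = Σ_j x[j]·h[(k-j) mod 3]. y[0] = 3×3 + 2×1 + 1×2 = 13; y[1] = 3×2 + 2×3 + 1×1 = 13; y[2] = 3×1 + 2×2 + 1×3 = 10. Result: [13, 13, 10]

[13, 13, 10]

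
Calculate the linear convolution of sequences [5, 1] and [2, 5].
y[0] = 5×2 = 10; y[1] = 5×5 + 1×2 = 27; y[2] = 1×5 = 5

[10, 27, 5]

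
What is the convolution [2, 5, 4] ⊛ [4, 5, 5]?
y[0] = 2×4 = 8; y[1] = 2×5 + 5×4 = 30; y[2] = 2×5 + 5×5 + 4×4 = 51; y[3] = 5×5 + 4×5 = 45; y[4] = 4×5 = 20

[8, 30, 51, 45, 20]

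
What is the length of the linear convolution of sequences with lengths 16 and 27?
Linear/full convolution length: m + n - 1 = 16 + 27 - 1 = 42

42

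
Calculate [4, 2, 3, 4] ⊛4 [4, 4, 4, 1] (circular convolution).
Use y[k] = Σ_j a[j]·b[(k-j) mod 4]. y[0] = 4×4 + 2×1 + 3×4 + 4×4 = 46; y[1] = 4×4 + 2×4 + 3×1 + 4×4 = 43; y[2] = 4×4 + 2×4 + 3×4 + 4×1 = 40; y[3] = 4×1 + 2×4 + 3×4 + 4×4 = 40. Result: [46, 43, 40, 40]

[46, 43, 40, 40]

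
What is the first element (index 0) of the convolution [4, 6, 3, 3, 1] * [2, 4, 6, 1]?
Use y[k] = Σ_i a[i]·b[k-i] at k=0. y[0] = 4×2 = 8

8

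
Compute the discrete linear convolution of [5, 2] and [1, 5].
y[0] = 5×1 = 5; y[1] = 5×5 + 2×1 = 27; y[2] = 2×5 = 10

[5, 27, 10]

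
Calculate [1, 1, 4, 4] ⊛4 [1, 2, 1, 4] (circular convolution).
Use y[k] = Σ_j f[j]·g[(k-j) mod 4]. y[0] = 1×1 + 1×4 + 4×1 + 4×2 = 17; y[1] = 1×2 + 1×1 + 4×4 + 4×1 = 23; y[2] = 1×1 + 1×2 + 4×1 + 4×4 = 23; y[3] = 1×4 + 1×1 + 4×2 + 4×1 = 17. Result: [17, 23, 23, 17]

[17, 23, 23, 17]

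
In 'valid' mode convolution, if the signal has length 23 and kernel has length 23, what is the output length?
'Valid' mode counts only positions where the kernel fully overlaps the signal: m - n + 1 = 23 - 23 + 1 = 1

1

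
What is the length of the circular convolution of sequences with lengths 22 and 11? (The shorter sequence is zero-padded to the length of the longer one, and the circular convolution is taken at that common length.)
Circular convolution (zero-padding the shorter input) has length max(m, n) = max(22, 11) = 22

22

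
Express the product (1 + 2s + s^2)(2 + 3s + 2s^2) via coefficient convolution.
Ascending coefficients: a = [1, 2, 1], b = [2, 3, 2]. c[0] = 1×2 = 2; c[1] = 1×3 + 2×2 = 7; c[2] = 1×2 + 2×3 + 1×2 = 10; c[3] = 2×2 + 1×3 = 7; c[4] = 1×2 = 2. Result coefficients: [2, 7, 10, 7, 2] → 2 + 7s + 10s^2 + 7s^3 + 2s^4

2 + 7s + 10s^2 + 7s^3 + 2s^4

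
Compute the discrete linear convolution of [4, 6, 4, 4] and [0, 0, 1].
y[0] = 4×0 = 0; y[1] = 4×0 + 6×0 = 0; y[2] = 4×1 + 6×0 + 4×0 = 4; y[3] = 6×1 + 4×0 + 4×0 = 6; y[4] = 4×1 + 4×0 = 4; y[5] = 4×1 = 4

[0, 0, 4, 6, 4, 4]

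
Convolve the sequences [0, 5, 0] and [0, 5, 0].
y[0] = 0×0 = 0; y[1] = 0×5 + 5×0 = 0; y[2] = 0×0 + 5×5 + 0×0 = 25; y[3] = 5×0 + 0×5 = 0; y[4] = 0×0 = 0

[0, 0, 25, 0, 0]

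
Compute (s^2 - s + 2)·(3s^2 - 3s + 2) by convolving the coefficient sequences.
Ascending coefficients: a = [2, -1, 1], b = [2, -3, 3]. c[0] = 2×2 = 4; c[1] = 2×-3 + -1×2 = -8; c[2] = 2×3 + -1×-3 + 1×2 = 11; c[3] = -1×3 + 1×-3 = -6; c[4] = 1×3 = 3. Result coefficients: [4, -8, 11, -6, 3] → 3s^4 - 6s^3 + 11s^2 - 8s + 4

3s^4 - 6s^3 + 11s^2 - 8s + 4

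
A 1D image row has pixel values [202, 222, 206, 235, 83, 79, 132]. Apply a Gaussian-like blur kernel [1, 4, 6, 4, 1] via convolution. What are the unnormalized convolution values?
Convolve image row [202, 222, 206, 235, 83, 79, 132] with kernel [1, 4, 6, 4, 1]: y[0] = 202×1 = 202; y[1] = 202×4 + 222×1 = 1030; y[2] = 202×6 + 222×4 + 206×1 = 2306; y[3] = 202×4 + 222×6 + 206×4 + 235×1 = 3199; y[4] = 202×1 + 222×4 + 206×6 + 235×4 + 83×1 = 3349; y[5] = 222×1 + 206×4 + 235×6 + 83×4 + 79×1 = 2867; y[6] = 206×1 + 235×4 + 83×6 + 79×4 + 132×1 = 2092; y[7] = 235×1 + 83×4 + 79×6 + 132×4 = 1569; y[8] = 83×1 + 79×4 + 132×6 = 1191; y[9] = 79×1 + 132×4 = 607; y[10] = 132×1 = 132 → [202, 1030, 2306, 3199, 3349, 2867, 2092, 1569, 1191, 607, 132]. Normalization factor = sum(kernel) = 16.

[202, 1030, 2306, 3199, 3349, 2867, 2092, 1569, 1191, 607, 132]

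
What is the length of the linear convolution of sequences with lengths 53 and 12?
Linear/full convolution length: m + n - 1 = 53 + 12 - 1 = 64

64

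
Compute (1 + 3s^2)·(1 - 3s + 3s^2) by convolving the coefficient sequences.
Ascending coefficients: a = [1, 0, 3], b = [1, -3, 3]. c[0] = 1×1 = 1; c[1] = 1×-3 + 0×1 = -3; c[2] = 1×3 + 0×-3 + 3×1 = 6; c[3] = 0×3 + 3×-3 = -9; c[4] = 3×3 = 9. Result coefficients: [1, -3, 6, -9, 9] → 1 - 3s + 6s^2 - 9s^3 + 9s^4

1 - 3s + 6s^2 - 9s^3 + 9s^4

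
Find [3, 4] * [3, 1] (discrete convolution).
y[0] = 3×3 = 9; y[1] = 3×1 + 4×3 = 15; y[2] = 4×1 = 4

[9, 15, 4]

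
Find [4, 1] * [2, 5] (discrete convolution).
y[0] = 4×2 = 8; y[1] = 4×5 + 1×2 = 22; y[2] = 1×5 = 5

[8, 22, 5]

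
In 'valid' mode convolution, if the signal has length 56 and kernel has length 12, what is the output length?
'Valid' mode counts only positions where the kernel fully overlaps the signal: m - n + 1 = 56 - 12 + 1 = 45

45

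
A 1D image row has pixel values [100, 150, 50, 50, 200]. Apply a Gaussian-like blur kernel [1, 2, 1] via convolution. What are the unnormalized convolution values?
Convolve image row [100, 150, 50, 50, 200] with kernel [1, 2, 1]: y[0] = 100×1 = 100; y[1] = 100×2 + 150×1 = 350; y[2] = 100×1 + 150×2 + 50×1 = 450; y[3] = 150×1 + 50×2 + 50×1 = 300; y[4] = 50×1 + 50×2 + 200×1 = 350; y[5] = 50×1 + 200×2 = 450; y[6] = 200×1 = 200 → [100, 350, 450, 300, 350, 450, 200]. Normalization factor = sum(kernel) = 4.

[100, 350, 450, 300, 350, 450, 200]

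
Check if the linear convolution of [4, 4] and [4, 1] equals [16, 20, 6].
Recompute linear convolution of [4, 4] and [4, 1]: y[0] = 4×4 = 16; y[1] = 4×1 + 4×4 = 20; y[2] = 4×1 = 4 → [16, 20, 4]. Compare to given [16, 20, 6]: they differ at index 2: given 6, correct 4, so answer: No

No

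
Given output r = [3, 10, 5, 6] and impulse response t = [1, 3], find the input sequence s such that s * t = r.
Deconvolve r=[3, 10, 5, 6] by t=[1, 3]. Since t[0]=1, solve forward: s[0] = r[0] / 1 = 3; s[1] = (r[1] - 3×3) / 1 = 1; s[2] = (r[2] - 1×3) / 1 = 2. So s = [3, 1, 2]. Check by forward convolution: r[0] = 3×1 = 3; r[1] = 3×3 + 1×1 = 10; r[2] = 1×3 + 2×1 = 5; r[3] = 2×3 = 6

[3, 1, 2]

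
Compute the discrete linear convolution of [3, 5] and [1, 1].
y[0] = 3×1 = 3; y[1] = 3×1 + 5×1 = 8; y[2] = 5×1 = 5

[3, 8, 5]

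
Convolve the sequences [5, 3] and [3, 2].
y[0] = 5×3 = 15; y[1] = 5×2 + 3×3 = 19; y[2] = 3×2 = 6

[15, 19, 6]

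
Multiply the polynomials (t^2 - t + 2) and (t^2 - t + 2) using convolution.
Ascending coefficients: a = [2, -1, 1], b = [2, -1, 1]. c[0] = 2×2 = 4; c[1] = 2×-1 + -1×2 = -4; c[2] = 2×1 + -1×-1 + 1×2 = 5; c[3] = -1×1 + 1×-1 = -2; c[4] = 1×1 = 1. Result coefficients: [4, -4, 5, -2, 1] → t^4 - 2t^3 + 5t^2 - 4t + 4

t^4 - 2t^3 + 5t^2 - 4t + 4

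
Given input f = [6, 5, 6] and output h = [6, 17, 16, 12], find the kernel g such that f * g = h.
Output length 4 = len(f) + len(g) - 1 ⇒ len(g) = 2. Solve g forward using g[k] = (h[k] - Σ_{i≥1} f[i]·g[k-i]) / f[0]: g[0] = h[0] / f[0] = 6 / 6 = 1; g[1] = (h[1] - 5×1) / f[0] = (17 - 5×1) / 6 = 2. So g = [1, 2]. Forward-check [6, 5, 6] * [1, 2]: h[0] = 6×1 = 6; h[1] = 6×2 + 5×1 = 17; h[2] = 5×2 + 6×1 = 16; h[3] = 6×2 = 12 → [6, 17, 16, 12] ✓

[1, 2]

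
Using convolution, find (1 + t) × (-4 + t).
Ascending coefficients: a = [1, 1], b = [-4, 1]. c[0] = 1×-4 = -4; c[1] = 1×1 + 1×-4 = -3; c[2] = 1×1 = 1. Result coefficients: [-4, -3, 1] → -4 - 3t + t^2

-4 - 3t + t^2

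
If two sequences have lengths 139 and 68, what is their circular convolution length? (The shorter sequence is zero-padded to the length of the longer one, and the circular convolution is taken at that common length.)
Circular convolution (zero-padding the shorter input) has length max(m, n) = max(139, 68) = 139

139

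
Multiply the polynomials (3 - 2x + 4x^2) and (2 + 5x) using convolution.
Ascending coefficients: a = [3, -2, 4], b = [2, 5]. c[0] = 3×2 = 6; c[1] = 3×5 + -2×2 = 11; c[2] = -2×5 + 4×2 = -2; c[3] = 4×5 = 20. Result coefficients: [6, 11, -2, 20] → 6 + 11x - 2x^2 + 20x^3

6 + 11x - 2x^2 + 20x^3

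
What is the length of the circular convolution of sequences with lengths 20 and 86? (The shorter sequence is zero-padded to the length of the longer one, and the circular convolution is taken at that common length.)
Circular convolution (zero-padding the shorter input) has length max(m, n) = max(20, 86) = 86

86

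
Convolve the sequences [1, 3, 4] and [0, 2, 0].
y[0] = 1×0 = 0; y[1] = 1×2 + 3×0 = 2; y[2] = 1×0 + 3×2 + 4×0 = 6; y[3] = 3×0 + 4×2 = 8; y[4] = 4×0 = 0

[0, 2, 6, 8, 0]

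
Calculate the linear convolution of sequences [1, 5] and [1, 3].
y[0] = 1×1 = 1; y[1] = 1×3 + 5×1 = 8; y[2] = 5×3 = 15

[1, 8, 15]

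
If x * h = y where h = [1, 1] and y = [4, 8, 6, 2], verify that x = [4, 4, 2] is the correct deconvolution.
Forward-compute [4, 4, 2] * [1, 1]: y[0] = 4×1 = 4; y[1] = 4×1 + 4×1 = 8; y[2] = 4×1 + 2×1 = 6; y[3] = 2×1 = 2 → [4, 8, 6, 2]. Matches given y = [4, 8, 6, 2], so verified.

Verified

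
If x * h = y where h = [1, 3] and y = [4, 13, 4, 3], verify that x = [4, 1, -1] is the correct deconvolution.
Forward-compute [4, 1, -1] * [1, 3]: y[0] = 4×1 = 4; y[1] = 4×3 + 1×1 = 13; y[2] = 1×3 + -1×1 = 2; y[3] = -1×3 = -3 → [4, 13, 2, -3]. Does not match given y = [4, 13, 4, 3].

Not verified. [4, 1, -1] * [1, 3] = [4, 13, 2, -3], which differs from [4, 13, 4, 3] at index 2.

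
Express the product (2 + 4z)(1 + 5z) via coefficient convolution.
Ascending coefficients: a = [2, 4], b = [1, 5]. c[0] = 2×1 = 2; c[1] = 2×5 + 4×1 = 14; c[2] = 4×5 = 20. Result coefficients: [2, 14, 20] → 2 + 14z + 20z^2

2 + 14z + 20z^2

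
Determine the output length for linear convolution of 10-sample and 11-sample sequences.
Linear/full convolution length: m + n - 1 = 10 + 11 - 1 = 20

20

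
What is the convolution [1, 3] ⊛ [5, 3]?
y[0] = 1×5 = 5; y[1] = 1×3 + 3×5 = 18; y[2] = 3×3 = 9

[5, 18, 9]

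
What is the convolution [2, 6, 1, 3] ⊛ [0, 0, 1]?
y[0] = 2×0 = 0; y[1] = 2×0 + 6×0 = 0; y[2] = 2×1 + 6×0 + 1×0 = 2; y[3] = 6×1 + 1×0 + 3×0 = 6; y[4] = 1×1 + 3×0 = 1; y[5] = 3×1 = 3

[0, 0, 2, 6, 1, 3]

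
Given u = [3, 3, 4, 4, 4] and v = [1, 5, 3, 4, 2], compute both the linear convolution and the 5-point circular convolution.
Linear: y_lin[0] = 3×1 = 3; y_lin[1] = 3×5 + 3×1 = 18; y_lin[2] = 3×3 + 3×5 + 4×1 = 28; y_lin[3] = 3×4 + 3×3 + 4×5 + 4×1 = 45; y_lin[4] = 3×2 + 3×4 + 4×3 + 4×5 + 4×1 = 54; y_lin[5] = 3×2 + 4×4 + 4×3 + 4×5 = 54; y_lin[6] = 4×2 + 4×4 + 4×3 = 36; y_lin[7] = 4×2 + 4×4 = 24; y_lin[8] = 4×2 = 8 → [3, 18, 28, 45, 54, 54, 36, 24, 8]. Circular (length 5): y[0] = 3×1 + 3×2 + 4×4 + 4×3 + 4×5 = 57; y[1] = 3×5 + 3×1 + 4×2 + 4×4 + 4×3 = 54; y[2] = 3×3 + 3×5 + 4×1 + 4×2 + 4×4 = 52; y[3] = 3×4 + 3×3 + 4×5 + 4×1 + 4×2 = 53; y[4] = 3×2 + 3×4 + 4×3 + 4×5 + 4×1 = 54 → [57, 54, 52, 53, 54]

Linear: [3, 18, 28, 45, 54, 54, 36, 24, 8], Circular: [57, 54, 52, 53, 54]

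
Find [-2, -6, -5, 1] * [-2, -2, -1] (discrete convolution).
y[0] = -2×-2 = 4; y[1] = -2×-2 + -6×-2 = 16; y[2] = -2×-1 + -6×-2 + -5×-2 = 24; y[3] = -6×-1 + -5×-2 + 1×-2 = 14; y[4] = -5×-1 + 1×-2 = 3; y[5] = 1×-1 = -1

[4, 16, 24, 14, 3, -1]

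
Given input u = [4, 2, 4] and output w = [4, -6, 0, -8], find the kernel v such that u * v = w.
Output length 4 = len(u) + len(v) - 1 ⇒ len(v) = 2. Solve v forward using v[k] = (w[k] - Σ_{i≥1} u[i]·v[k-i]) / u[0]: v[0] = w[0] / u[0] = 4 / 4 = 1; v[1] = (w[1] - 2×1) / u[0] = (-6 - 2×1) / 4 = -2. So v = [1, -2]. Forward-check [4, 2, 4] * [1, -2]: w[0] = 4×1 = 4; w[1] = 4×-2 + 2×1 = -6; w[2] = 2×-2 + 4×1 = 0; w[3] = 4×-2 = -8 → [4, -6, 0, -8] ✓

[1, -2]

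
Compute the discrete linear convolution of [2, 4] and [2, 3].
y[0] = 2×2 = 4; y[1] = 2×3 + 4×2 = 14; y[2] = 4×3 = 12

[4, 14, 12]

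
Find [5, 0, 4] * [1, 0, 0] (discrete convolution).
y[0] = 5×1 = 5; y[1] = 5×0 + 0×1 = 0; y[2] = 5×0 + 0×0 + 4×1 = 4; y[3] = 0×0 + 4×0 = 0; y[4] = 4×0 = 0

[5, 0, 4, 0, 0]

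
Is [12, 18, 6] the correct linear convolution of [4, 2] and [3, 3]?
Recompute linear convolution of [4, 2] and [3, 3]: y[0] = 4×3 = 12; y[1] = 4×3 + 2×3 = 18; y[2] = 2×3 = 6 → [12, 18, 6]. Given [12, 18, 6] matches, so answer: Yes

Yes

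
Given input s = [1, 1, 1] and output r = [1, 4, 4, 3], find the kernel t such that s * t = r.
Output length 4 = len(s) + len(t) - 1 ⇒ len(t) = 2. Solve t forward using t[k] = (r[k] - Σ_{i≥1} s[i]·t[k-i]) / s[0]: t[0] = r[0] / s[0] = 1 / 1 = 1; t[1] = (r[1] - 1×1) / s[0] = (4 - 1×1) / 1 = 3. So t = [1, 3]. Forward-check [1, 1, 1] * [1, 3]: r[0] = 1×1 = 1; r[1] = 1×3 + 1×1 = 4; r[2] = 1×3 + 1×1 = 4; r[3] = 1×3 = 3 → [1, 4, 4, 3] ✓

[1, 3]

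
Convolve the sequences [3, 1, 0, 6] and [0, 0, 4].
y[0] = 3×0 = 0; y[1] = 3×0 + 1×0 = 0; y[2] = 3×4 + 1×0 + 0×0 = 12; y[3] = 1×4 + 0×0 + 6×0 = 4; y[4] = 0×4 + 6×0 = 0; y[5] = 6×4 = 24

[0, 0, 12, 4, 0, 24]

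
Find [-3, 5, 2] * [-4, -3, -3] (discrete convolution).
y[0] = -3×-4 = 12; y[1] = -3×-3 + 5×-4 = -11; y[2] = -3×-3 + 5×-3 + 2×-4 = -14; y[3] = 5×-3 + 2×-3 = -21; y[4] = 2×-3 = -6

[12, -11, -14, -21, -6]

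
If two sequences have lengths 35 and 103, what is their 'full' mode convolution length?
Linear/full convolution length: m + n - 1 = 35 + 103 - 1 = 137

137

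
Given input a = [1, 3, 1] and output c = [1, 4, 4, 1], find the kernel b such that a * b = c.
Output length 4 = len(a) + len(b) - 1 ⇒ len(b) = 2. Solve b forward using b[k] = (c[k] - Σ_{i≥1} a[i]·b[k-i]) / a[0]: b[0] = c[0] / a[0] = 1 / 1 = 1; b[1] = (c[1] - 3×1) / a[0] = (4 - 3×1) / 1 = 1. So b = [1, 1]. Forward-check [1, 3, 1] * [1, 1]: c[0] = 1×1 = 1; c[1] = 1×1 + 3×1 = 4; c[2] = 3×1 + 1×1 = 4; c[3] = 1×1 = 1 → [1, 4, 4, 1] ✓

[1, 1]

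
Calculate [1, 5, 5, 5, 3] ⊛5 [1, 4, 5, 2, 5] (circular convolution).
Use y[k] = Σ_j u[j]·v[(k-j) mod 5]. y[0] = 1×1 + 5×5 + 5×2 + 5×5 + 3×4 = 73; y[1] = 1×4 + 5×1 + 5×5 + 5×2 + 3×5 = 59; y[2] = 1×5 + 5×4 + 5×1 + 5×5 + 3×2 = 61; y[3] = 1×2 + 5×5 + 5×4 + 5×1 + 3×5 = 67; y[4] = 1×5 + 5×2 + 5×5 + 5×4 + 3×1 = 63. Result: [73, 59, 61, 67, 63]

[73, 59, 61, 67, 63]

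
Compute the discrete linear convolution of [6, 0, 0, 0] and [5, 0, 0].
y[0] = 6×5 = 30; y[1] = 6×0 + 0×5 = 0; y[2] = 6×0 + 0×0 + 0×5 = 0; y[3] = 0×0 + 0×0 + 0×5 = 0; y[4] = 0×0 + 0×0 = 0; y[5] = 0×0 = 0

[30, 0, 0, 0, 0, 0]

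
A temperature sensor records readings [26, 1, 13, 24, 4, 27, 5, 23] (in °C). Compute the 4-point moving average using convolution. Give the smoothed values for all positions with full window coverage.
4-point moving average kernel = [1, 1, 1, 1]. Apply in 'valid' mode (full window coverage): avg[0] = (26 + 1 + 13 + 24) / 4 = 16.0; avg[1] = (1 + 13 + 24 + 4) / 4 = 10.5; avg[2] = (13 + 24 + 4 + 27) / 4 = 17.0; avg[3] = (24 + 4 + 27 + 5) / 4 = 15.0; avg[4] = (4 + 27 + 5 + 23) / 4 = 14.75. Smoothed values: [16.0, 10.5, 17.0, 15.0, 14.75]

[16.0, 10.5, 17.0, 15.0, 14.75]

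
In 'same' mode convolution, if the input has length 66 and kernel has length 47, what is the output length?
'Same' mode returns an output with the same length as the input: 66

66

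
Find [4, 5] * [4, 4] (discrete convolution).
y[0] = 4×4 = 16; y[1] = 4×4 + 5×4 = 36; y[2] = 5×4 = 20

[16, 36, 20]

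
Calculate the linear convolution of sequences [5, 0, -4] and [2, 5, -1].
y[0] = 5×2 = 10; y[1] = 5×5 + 0×2 = 25; y[2] = 5×-1 + 0×5 + -4×2 = -13; y[3] = 0×-1 + -4×5 = -20; y[4] = -4×-1 = 4

[10, 25, -13, -20, 4]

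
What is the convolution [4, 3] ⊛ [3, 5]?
y[0] = 4×3 = 12; y[1] = 4×5 + 3×3 = 29; y[2] = 3×5 = 15

[12, 29, 15]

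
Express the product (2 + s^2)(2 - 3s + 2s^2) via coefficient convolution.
Ascending coefficients: a = [2, 0, 1], b = [2, -3, 2]. c[0] = 2×2 = 4; c[1] = 2×-3 + 0×2 = -6; c[2] = 2×2 + 0×-3 + 1×2 = 6; c[3] = 0×2 + 1×-3 = -3; c[4] = 1×2 = 2. Result coefficients: [4, -6, 6, -3, 2] → 4 - 6s + 6s^2 - 3s^3 + 2s^4

4 - 6s + 6s^2 - 3s^3 + 2s^4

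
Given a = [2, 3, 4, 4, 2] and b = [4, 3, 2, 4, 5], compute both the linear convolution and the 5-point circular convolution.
Linear: y_lin[0] = 2×4 = 8; y_lin[1] = 2×3 + 3×4 = 18; y_lin[2] = 2×2 + 3×3 + 4×4 = 29; y_lin[3] = 2×4 + 3×2 + 4×3 + 4×4 = 42; y_lin[4] = 2×5 + 3×4 + 4×2 + 4×3 + 2×4 = 50; y_lin[5] = 3×5 + 4×4 + 4×2 + 2×3 = 45; y_lin[6] = 4×5 + 4×4 + 2×2 = 40; y_lin[7] = 4×5 + 2×4 = 28; y_lin[8] = 2×5 = 10 → [8, 18, 29, 42, 50, 45, 40, 28, 10]. Circular (length 5): y[0] = 2×4 + 3×5 + 4×4 + 4×2 + 2×3 = 53; y[1] = 2×3 + 3×4 + 4×5 + 4×4 + 2×2 = 58; y[2] = 2×2 + 3×3 + 4×4 + 4×5 + 2×4 = 57; y[3] = 2×4 + 3×2 + 4×3 + 4×4 + 2×5 = 52; y[4] = 2×5 + 3×4 + 4×2 + 4×3 + 2×4 = 50 → [53, 58, 57, 52, 50]

Linear: [8, 18, 29, 42, 50, 45, 40, 28, 10], Circular: [53, 58, 57, 52, 50]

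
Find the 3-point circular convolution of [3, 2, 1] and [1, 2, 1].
Use y[k] = Σ_j s[j]·t[(k-j) mod 3]. y[0] = 3×1 + 2×1 + 1×2 = 7; y[1] = 3×2 + 2×1 + 1×1 = 9; y[2] = 3×1 + 2×2 + 1×1 = 8. Result: [7, 9, 8]

[7, 9, 8]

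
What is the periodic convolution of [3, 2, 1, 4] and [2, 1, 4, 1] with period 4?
Use y[k] = Σ_j x[j]·h[(k-j) mod 4]. y[0] = 3×2 + 2×1 + 1×4 + 4×1 = 16; y[1] = 3×1 + 2×2 + 1×1 + 4×4 = 24; y[2] = 3×4 + 2×1 + 1×2 + 4×1 = 20; y[3] = 3×1 + 2×4 + 1×1 + 4×2 = 20. Result: [16, 24, 20, 20]

[16, 24, 20, 20]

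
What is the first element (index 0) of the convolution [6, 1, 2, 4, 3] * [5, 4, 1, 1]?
Use y[k] = Σ_i a[i]·b[k-i] at k=0. y[0] = 6×5 = 30

30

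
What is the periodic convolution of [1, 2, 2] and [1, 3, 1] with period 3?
Use y[k] = Σ_j s[j]·t[(k-j) mod 3]. y[0] = 1×1 + 2×1 + 2×3 = 9; y[1] = 1×3 + 2×1 + 2×1 = 7; y[2] = 1×1 + 2×3 + 2×1 = 9. Result: [9, 7, 9]

[9, 7, 9]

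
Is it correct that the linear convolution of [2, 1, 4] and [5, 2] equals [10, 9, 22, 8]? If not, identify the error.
Recompute linear convolution of [2, 1, 4] and [5, 2]: y[0] = 2×5 = 10; y[1] = 2×2 + 1×5 = 9; y[2] = 1×2 + 4×5 = 22; y[3] = 4×2 = 8 → [10, 9, 22, 8]. Given [10, 9, 22, 8] matches, so answer: Yes

Yes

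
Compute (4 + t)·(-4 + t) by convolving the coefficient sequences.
Ascending coefficients: a = [4, 1], b = [-4, 1]. c[0] = 4×-4 = -16; c[1] = 4×1 + 1×-4 = 0; c[2] = 1×1 = 1. Result coefficients: [-16, 0, 1] → -16 + t^2

-16 + t^2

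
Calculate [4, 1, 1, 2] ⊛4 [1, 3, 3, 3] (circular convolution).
Use y[k] = Σ_j s[j]·t[(k-j) mod 4]. y[0] = 4×1 + 1×3 + 1×3 + 2×3 = 16; y[1] = 4×3 + 1×1 + 1×3 + 2×3 = 22; y[2] = 4×3 + 1×3 + 1×1 + 2×3 = 22; y[3] = 4×3 + 1×3 + 1×3 + 2×1 = 20. Result: [16, 22, 22, 20]

[16, 22, 22, 20]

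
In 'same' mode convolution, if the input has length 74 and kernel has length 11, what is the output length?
'Same' mode returns an output with the same length as the input: 74

74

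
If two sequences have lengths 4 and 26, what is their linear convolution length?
Linear/full convolution length: m + n - 1 = 4 + 26 - 1 = 29

29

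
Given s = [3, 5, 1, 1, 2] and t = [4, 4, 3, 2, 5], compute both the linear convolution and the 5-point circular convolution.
Linear: y_lin[0] = 3×4 = 12; y_lin[1] = 3×4 + 5×4 = 32; y_lin[2] = 3×3 + 5×4 + 1×4 = 33; y_lin[3] = 3×2 + 5×3 + 1×4 + 1×4 = 29; y_lin[4] = 3×5 + 5×2 + 1×3 + 1×4 + 2×4 = 40; y_lin[5] = 5×5 + 1×2 + 1×3 + 2×4 = 38; y_lin[6] = 1×5 + 1×2 + 2×3 = 13; y_lin[7] = 1×5 + 2×2 = 9; y_lin[8] = 2×5 = 10 → [12, 32, 33, 29, 40, 38, 13, 9, 10]. Circular (length 5): y[0] = 3×4 + 5×5 + 1×2 + 1×3 + 2×4 = 50; y[1] = 3×4 + 5×4 + 1×5 + 1×2 + 2×3 = 45; y[2] = 3×3 + 5×4 + 1×4 + 1×5 + 2×2 = 42; y[3] = 3×2 + 5×3 + 1×4 + 1×4 + 2×5 = 39; y[4] = 3×5 + 5×2 + 1×3 + 1×4 + 2×4 = 40 → [50, 45, 42, 39, 40]

Linear: [12, 32, 33, 29, 40, 38, 13, 9, 10], Circular: [50, 45, 42, 39, 40]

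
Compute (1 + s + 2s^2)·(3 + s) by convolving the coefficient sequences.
Ascending coefficients: a = [1, 1, 2], b = [3, 1]. c[0] = 1×3 = 3; c[1] = 1×1 + 1×3 = 4; c[2] = 1×1 + 2×3 = 7; c[3] = 2×1 = 2. Result coefficients: [3, 4, 7, 2] → 3 + 4s + 7s^2 + 2s^3

3 + 4s + 7s^2 + 2s^3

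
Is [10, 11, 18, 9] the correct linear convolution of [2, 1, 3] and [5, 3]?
Recompute linear convolution of [2, 1, 3] and [5, 3]: y[0] = 2×5 = 10; y[1] = 2×3 + 1×5 = 11; y[2] = 1×3 + 3×5 = 18; y[3] = 3×3 = 9 → [10, 11, 18, 9]. Given [10, 11, 18, 9] matches, so answer: Yes

Yes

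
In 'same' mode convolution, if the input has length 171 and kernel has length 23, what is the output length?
'Same' mode returns an output with the same length as the input: 171

171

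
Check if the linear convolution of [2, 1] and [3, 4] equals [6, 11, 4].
Recompute linear convolution of [2, 1] and [3, 4]: y[0] = 2×3 = 6; y[1] = 2×4 + 1×3 = 11; y[2] = 1×4 = 4 → [6, 11, 4]. Given [6, 11, 4] matches, so answer: Yes

Yes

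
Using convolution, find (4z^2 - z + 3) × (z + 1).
Ascending coefficients: a = [3, -1, 4], b = [1, 1]. c[0] = 3×1 = 3; c[1] = 3×1 + -1×1 = 2; c[2] = -1×1 + 4×1 = 3; c[3] = 4×1 = 4. Result coefficients: [3, 2, 3, 4] → 4z^3 + 3z^2 + 2z + 3

4z^3 + 3z^2 + 2z + 3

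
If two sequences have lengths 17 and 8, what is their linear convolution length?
Linear/full convolution length: m + n - 1 = 17 + 8 - 1 = 24

24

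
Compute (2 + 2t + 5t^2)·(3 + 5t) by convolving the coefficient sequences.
Ascending coefficients: a = [2, 2, 5], b = [3, 5]. c[0] = 2×3 = 6; c[1] = 2×5 + 2×3 = 16; c[2] = 2×5 + 5×3 = 25; c[3] = 5×5 = 25. Result coefficients: [6, 16, 25, 25] → 6 + 16t + 25t^2 + 25t^3

6 + 16t + 25t^2 + 25t^3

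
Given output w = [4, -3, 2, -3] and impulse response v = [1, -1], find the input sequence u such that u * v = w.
Deconvolve w=[4, -3, 2, -3] by v=[1, -1]. Since v[0]=1, solve forward: u[0] = w[0] / 1 = 4; u[1] = (w[1] - 4×-1) / 1 = 1; u[2] = (w[2] - 1×-1) / 1 = 3. So u = [4, 1, 3]. Check by forward convolution: w[0] = 4×1 = 4; w[1] = 4×-1 + 1×1 = -3; w[2] = 1×-1 + 3×1 = 2; w[3] = 3×-1 = -3

[4, 1, 3]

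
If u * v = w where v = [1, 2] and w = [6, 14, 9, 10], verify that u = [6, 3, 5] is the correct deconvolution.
Forward-compute [6, 3, 5] * [1, 2]: w[0] = 6×1 = 6; w[1] = 6×2 + 3×1 = 15; w[2] = 3×2 + 5×1 = 11; w[3] = 5×2 = 10 → [6, 15, 11, 10]. Does not match given w = [6, 14, 9, 10].

Not verified. [6, 3, 5] * [1, 2] = [6, 15, 11, 10], which differs from [6, 14, 9, 10] at index 1.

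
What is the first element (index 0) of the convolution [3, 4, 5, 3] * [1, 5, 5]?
Use y[k] = Σ_i a[i]·b[k-i] at k=0. y[0] = 3×1 = 3

3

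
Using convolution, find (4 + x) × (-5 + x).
Ascending coefficients: a = [4, 1], b = [-5, 1]. c[0] = 4×-5 = -20; c[1] = 4×1 + 1×-5 = -1; c[2] = 1×1 = 1. Result coefficients: [-20, -1, 1] → -20 - x + x^2

-20 - x + x^2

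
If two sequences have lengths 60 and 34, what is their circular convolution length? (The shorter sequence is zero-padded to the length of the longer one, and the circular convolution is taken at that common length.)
Circular convolution (zero-padding the shorter input) has length max(m, n) = max(60, 34) = 60

60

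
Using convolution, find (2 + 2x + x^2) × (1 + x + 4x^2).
Ascending coefficients: a = [2, 2, 1], b = [1, 1, 4]. c[0] = 2×1 = 2; c[1] = 2×1 + 2×1 = 4; c[2] = 2×4 + 2×1 + 1×1 = 11; c[3] = 2×4 + 1×1 = 9; c[4] = 1×4 = 4. Result coefficients: [2, 4, 11, 9, 4] → 2 + 4x + 11x^2 + 9x^3 + 4x^4

2 + 4x + 11x^2 + 9x^3 + 4x^4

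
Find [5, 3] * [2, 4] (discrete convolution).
y[0] = 5×2 = 10; y[1] = 5×4 + 3×2 = 26; y[2] = 3×4 = 12

[10, 26, 12]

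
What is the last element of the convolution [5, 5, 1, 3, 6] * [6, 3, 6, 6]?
Use y[k] = Σ_i a[i]·b[k-i] at k=7. y[7] = 6×6 = 36

36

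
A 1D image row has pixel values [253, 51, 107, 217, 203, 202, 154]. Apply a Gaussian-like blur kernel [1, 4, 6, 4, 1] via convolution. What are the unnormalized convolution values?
Convolve image row [253, 51, 107, 217, 203, 202, 154] with kernel [1, 4, 6, 4, 1]: y[0] = 253×1 = 253; y[1] = 253×4 + 51×1 = 1063; y[2] = 253×6 + 51×4 + 107×1 = 1829; y[3] = 253×4 + 51×6 + 107×4 + 217×1 = 1963; y[4] = 253×1 + 51×4 + 107×6 + 217×4 + 203×1 = 2170; y[5] = 51×1 + 107×4 + 217×6 + 203×4 + 202×1 = 2795; y[6] = 107×1 + 217×4 + 203×6 + 202×4 + 154×1 = 3155; y[7] = 217×1 + 203×4 + 202×6 + 154×4 = 2857; y[8] = 203×1 + 202×4 + 154×6 = 1935; y[9] = 202×1 + 154×4 = 818; y[10] = 154×1 = 154 → [253, 1063, 1829, 1963, 2170, 2795, 3155, 2857, 1935, 818, 154]. Normalization factor = sum(kernel) = 16.

[253, 1063, 1829, 1963, 2170, 2795, 3155, 2857, 1935, 818, 154]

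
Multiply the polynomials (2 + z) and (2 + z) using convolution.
Ascending coefficients: a = [2, 1], b = [2, 1]. c[0] = 2×2 = 4; c[1] = 2×1 + 1×2 = 4; c[2] = 1×1 = 1. Result coefficients: [4, 4, 1] → 4 + 4z + z^2

4 + 4z + z^2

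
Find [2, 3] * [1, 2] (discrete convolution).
y[0] = 2×1 = 2; y[1] = 2×2 + 3×1 = 7; y[2] = 3×2 = 6

[2, 7, 6]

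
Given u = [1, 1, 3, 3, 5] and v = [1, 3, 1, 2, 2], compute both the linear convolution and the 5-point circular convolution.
Linear: y_lin[0] = 1×1 = 1; y_lin[1] = 1×3 + 1×1 = 4; y_lin[2] = 1×1 + 1×3 + 3×1 = 7; y_lin[3] = 1×2 + 1×1 + 3×3 + 3×1 = 15; y_lin[4] = 1×2 + 1×2 + 3×1 + 3×3 + 5×1 = 21; y_lin[5] = 1×2 + 3×2 + 3×1 + 5×3 = 26; y_lin[6] = 3×2 + 3×2 + 5×1 = 17; y_lin[7] = 3×2 + 5×2 = 16; y_lin[8] = 5×2 = 10 → [1, 4, 7, 15, 21, 26, 17, 16, 10]. Circular (length 5): y[0] = 1×1 + 1×2 + 3×2 + 3×1 + 5×3 = 27; y[1] = 1×3 + 1×1 + 3×2 + 3×2 + 5×1 = 21; y[2] = 1×1 + 1×3 + 3×1 + 3×2 + 5×2 = 23; y[3] = 1×2 + 1×1 + 3×3 + 3×1 + 5×2 = 25; y[4] = 1×2 + 1×2 + 3×1 + 3×3 + 5×1 = 21 → [27, 21, 23, 25, 21]

Linear: [1, 4, 7, 15, 21, 26, 17, 16, 10], Circular: [27, 21, 23, 25, 21]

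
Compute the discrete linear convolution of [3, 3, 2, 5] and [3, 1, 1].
y[0] = 3×3 = 9; y[1] = 3×1 + 3×3 = 12; y[2] = 3×1 + 3×1 + 2×3 = 12; y[3] = 3×1 + 2×1 + 5×3 = 20; y[4] = 2×1 + 5×1 = 7; y[5] = 5×1 = 5

[9, 12, 12, 20, 7, 5]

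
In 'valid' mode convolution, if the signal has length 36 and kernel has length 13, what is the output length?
'Valid' mode counts only positions where the kernel fully overlaps the signal: m - n + 1 = 36 - 13 + 1 = 24

24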